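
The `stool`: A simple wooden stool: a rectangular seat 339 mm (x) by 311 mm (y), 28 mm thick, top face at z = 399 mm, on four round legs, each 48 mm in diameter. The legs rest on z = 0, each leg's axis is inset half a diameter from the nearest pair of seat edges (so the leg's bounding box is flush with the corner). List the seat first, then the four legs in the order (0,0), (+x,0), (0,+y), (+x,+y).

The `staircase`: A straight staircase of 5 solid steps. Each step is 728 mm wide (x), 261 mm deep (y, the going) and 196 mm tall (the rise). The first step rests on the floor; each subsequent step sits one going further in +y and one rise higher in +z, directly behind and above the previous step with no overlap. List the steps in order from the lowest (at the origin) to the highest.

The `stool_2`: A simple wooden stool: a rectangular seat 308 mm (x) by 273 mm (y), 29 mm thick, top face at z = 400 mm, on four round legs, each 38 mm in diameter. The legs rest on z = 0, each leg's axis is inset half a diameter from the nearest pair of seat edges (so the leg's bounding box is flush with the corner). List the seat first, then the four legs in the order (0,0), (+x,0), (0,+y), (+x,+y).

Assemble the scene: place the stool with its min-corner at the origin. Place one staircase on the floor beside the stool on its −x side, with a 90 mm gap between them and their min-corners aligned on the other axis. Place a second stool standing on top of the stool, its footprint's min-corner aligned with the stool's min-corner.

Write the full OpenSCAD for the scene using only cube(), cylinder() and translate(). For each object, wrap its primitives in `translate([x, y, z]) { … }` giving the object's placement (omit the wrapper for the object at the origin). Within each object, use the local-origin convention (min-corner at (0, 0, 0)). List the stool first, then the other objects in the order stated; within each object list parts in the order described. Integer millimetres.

translate([0, 0, 371]) cube([339, 311, 28]);
translate([24, 24, 0]) cylinder(h = 371, r = 24);
translate([315, 24, 0]) cylinder(h = 371, r = 24);
translate([24, 287, 0]) cylinder(h = 371, r = 24);
translate([315, 287, 0]) cylinder(h = 371, r = 24);
translate([-818, 0, 0]) {
  cube([728, 261, 196]);
  translate([0, 261, 196]) cube([728, 261, 196]);
  translate([0, 522, 392]) cube([728, 261, 196]);
  translate([0, 783, 588]) cube([728, 261, 196]);
  translate([0, 1044, 784]) cube([728, 261, 196]);
}
translate([0, 0, 399]) {
  translate([0, 0, 371]) cube([308, 273, 29]);
  translate([19, 19, 0]) cylinder(h = 371, r = 19);
  translate([289, 19, 0]) cylinder(h = 371, r = 19);
  translate([19, 254, 0]) cylinder(h = 371, r = 19);
  translate([289, 254, 0]) cylinder(h = 371, r = 19);
}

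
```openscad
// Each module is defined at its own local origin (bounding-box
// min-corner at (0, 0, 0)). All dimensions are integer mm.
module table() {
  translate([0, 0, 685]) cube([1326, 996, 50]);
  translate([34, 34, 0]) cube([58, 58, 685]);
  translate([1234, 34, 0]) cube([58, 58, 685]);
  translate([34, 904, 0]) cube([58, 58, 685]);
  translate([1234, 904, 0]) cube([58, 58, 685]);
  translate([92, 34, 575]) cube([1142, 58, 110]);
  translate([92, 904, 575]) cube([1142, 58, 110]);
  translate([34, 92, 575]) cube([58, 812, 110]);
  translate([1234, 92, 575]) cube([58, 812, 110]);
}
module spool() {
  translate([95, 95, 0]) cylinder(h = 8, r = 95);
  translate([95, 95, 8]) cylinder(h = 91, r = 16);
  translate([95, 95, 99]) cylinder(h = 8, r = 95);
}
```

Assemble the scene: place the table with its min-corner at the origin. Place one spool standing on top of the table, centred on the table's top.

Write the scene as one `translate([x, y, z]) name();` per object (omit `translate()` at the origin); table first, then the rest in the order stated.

table();
translate([568, 403, 735]) spool();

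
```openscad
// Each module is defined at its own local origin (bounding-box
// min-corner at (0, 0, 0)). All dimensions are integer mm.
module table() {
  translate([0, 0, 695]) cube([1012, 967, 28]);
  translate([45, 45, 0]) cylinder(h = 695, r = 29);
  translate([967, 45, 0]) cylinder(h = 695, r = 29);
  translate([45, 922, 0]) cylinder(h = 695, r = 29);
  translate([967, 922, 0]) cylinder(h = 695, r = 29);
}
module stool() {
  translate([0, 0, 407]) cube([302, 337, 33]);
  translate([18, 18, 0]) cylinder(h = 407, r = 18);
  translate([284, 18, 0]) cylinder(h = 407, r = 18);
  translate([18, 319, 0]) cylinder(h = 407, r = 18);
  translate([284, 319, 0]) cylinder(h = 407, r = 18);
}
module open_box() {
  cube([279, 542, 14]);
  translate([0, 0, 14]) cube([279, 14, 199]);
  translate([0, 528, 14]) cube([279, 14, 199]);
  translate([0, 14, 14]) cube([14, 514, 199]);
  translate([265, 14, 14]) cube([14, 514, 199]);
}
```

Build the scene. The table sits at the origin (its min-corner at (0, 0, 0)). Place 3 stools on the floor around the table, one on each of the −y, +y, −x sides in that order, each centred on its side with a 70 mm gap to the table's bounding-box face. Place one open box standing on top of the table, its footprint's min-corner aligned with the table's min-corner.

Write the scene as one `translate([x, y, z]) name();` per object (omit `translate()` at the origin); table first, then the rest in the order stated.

table();
translate([355, -407, 0]) stool();
translate([355, 1037, 0]) stool();
translate([-372, 315, 0]) stool();
translate([0, 0, 723]) open_box();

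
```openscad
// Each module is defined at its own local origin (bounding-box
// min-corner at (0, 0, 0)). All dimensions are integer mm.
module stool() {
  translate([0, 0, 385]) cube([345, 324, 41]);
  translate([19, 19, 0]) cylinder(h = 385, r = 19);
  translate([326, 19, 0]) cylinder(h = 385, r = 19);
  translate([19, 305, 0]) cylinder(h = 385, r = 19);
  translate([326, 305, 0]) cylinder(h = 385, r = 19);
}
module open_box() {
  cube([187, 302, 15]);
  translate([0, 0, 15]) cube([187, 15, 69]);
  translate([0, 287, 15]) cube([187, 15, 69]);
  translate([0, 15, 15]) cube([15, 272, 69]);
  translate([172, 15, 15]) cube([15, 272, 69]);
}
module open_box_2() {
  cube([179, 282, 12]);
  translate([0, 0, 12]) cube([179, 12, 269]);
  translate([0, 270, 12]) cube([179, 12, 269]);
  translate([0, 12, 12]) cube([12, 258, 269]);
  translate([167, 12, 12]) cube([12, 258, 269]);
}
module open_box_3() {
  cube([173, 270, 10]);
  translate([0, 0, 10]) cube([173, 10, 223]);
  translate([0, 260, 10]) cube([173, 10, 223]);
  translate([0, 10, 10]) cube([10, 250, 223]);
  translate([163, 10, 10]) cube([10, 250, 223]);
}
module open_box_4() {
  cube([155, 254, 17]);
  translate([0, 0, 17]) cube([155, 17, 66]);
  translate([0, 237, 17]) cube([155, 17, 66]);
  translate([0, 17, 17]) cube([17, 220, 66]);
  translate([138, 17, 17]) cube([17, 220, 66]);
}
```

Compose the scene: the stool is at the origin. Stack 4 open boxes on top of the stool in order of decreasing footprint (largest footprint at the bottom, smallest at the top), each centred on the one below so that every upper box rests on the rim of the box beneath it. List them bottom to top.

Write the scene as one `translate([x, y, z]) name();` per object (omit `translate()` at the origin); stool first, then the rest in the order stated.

stool();
translate([79, 11, 426]) open_box();
translate([83, 21, 510]) open_box_2();
translate([86, 27, 791]) open_box_3();
translate([95, 35, 1024]) open_box_4();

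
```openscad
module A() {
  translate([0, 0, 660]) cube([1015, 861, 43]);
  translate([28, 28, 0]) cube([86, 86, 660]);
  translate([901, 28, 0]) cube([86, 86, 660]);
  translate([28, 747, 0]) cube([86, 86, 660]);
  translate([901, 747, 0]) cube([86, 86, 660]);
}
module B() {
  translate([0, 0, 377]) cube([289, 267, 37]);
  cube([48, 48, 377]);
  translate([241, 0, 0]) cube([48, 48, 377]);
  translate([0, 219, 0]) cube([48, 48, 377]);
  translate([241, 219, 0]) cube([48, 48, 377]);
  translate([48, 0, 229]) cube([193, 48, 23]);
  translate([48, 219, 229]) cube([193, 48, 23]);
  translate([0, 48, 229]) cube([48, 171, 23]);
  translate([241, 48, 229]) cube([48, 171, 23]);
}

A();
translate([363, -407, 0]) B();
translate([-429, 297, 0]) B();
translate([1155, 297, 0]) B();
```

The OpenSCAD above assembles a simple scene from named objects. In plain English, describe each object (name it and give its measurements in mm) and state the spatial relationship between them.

A is a rectangular dining table. The top is 1015×861×43 mm with its upper surface at z = 703 mm. It stands on four 86×86 mm square legs, each inset 28 mm from the nearest pair of top edges, running from the floor to the underside of the top.

B is a four-legged stool. The seat is 289×267 mm, 37 mm thick, top at z = 414 mm. It stands on four square legs, each 48×48 mm in cross-section, from z = 0 to the seat underside, each flush with a corner of the seat. Four stretchers, 48 mm wide and 23 mm tall, connect adjacent legs with their undersides at z = 229 mm, each running between the inner faces of the legs it joins and aligned with the legs' outer faces on the other axis.

Three stools sit around the table at the −y, −x, +x sides.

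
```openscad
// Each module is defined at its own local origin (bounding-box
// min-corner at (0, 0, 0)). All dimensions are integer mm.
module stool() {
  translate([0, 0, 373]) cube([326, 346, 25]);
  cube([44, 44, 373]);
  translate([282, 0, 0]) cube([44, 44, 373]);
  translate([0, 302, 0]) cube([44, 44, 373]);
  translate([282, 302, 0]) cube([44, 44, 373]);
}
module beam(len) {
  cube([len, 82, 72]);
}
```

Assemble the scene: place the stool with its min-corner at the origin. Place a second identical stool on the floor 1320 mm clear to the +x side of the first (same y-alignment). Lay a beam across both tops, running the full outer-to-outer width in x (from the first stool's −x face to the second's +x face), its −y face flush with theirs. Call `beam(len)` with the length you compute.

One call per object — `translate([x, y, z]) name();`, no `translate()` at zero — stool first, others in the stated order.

stool();
translate([1646, 0, 0]) stool();
translate([0, 0, 398]) beam(1972);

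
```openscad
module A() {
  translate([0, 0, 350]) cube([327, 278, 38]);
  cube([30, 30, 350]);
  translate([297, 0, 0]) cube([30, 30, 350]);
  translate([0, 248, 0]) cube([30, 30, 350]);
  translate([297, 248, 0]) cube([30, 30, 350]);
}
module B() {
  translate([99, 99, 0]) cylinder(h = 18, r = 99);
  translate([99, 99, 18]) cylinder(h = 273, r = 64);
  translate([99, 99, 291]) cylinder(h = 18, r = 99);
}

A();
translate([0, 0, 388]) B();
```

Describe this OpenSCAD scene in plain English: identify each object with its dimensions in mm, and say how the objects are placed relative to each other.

A is a four-legged stool. The seat is 327×278 mm, 38 mm thick, top at z = 388 mm. It stands on four square legs, each 30×30 mm in cross-section, from z = 0 to the seat underside, each flush with a corner of the seat.

B is a spool: two coaxial disc flanges of radius 99 mm and thickness 18 mm, joined by a core cylinder of radius 64 mm and height 273 mm. The lower flange rests on z = 0 and the three cylinders share a vertical axis.

The spool is on top of the stool.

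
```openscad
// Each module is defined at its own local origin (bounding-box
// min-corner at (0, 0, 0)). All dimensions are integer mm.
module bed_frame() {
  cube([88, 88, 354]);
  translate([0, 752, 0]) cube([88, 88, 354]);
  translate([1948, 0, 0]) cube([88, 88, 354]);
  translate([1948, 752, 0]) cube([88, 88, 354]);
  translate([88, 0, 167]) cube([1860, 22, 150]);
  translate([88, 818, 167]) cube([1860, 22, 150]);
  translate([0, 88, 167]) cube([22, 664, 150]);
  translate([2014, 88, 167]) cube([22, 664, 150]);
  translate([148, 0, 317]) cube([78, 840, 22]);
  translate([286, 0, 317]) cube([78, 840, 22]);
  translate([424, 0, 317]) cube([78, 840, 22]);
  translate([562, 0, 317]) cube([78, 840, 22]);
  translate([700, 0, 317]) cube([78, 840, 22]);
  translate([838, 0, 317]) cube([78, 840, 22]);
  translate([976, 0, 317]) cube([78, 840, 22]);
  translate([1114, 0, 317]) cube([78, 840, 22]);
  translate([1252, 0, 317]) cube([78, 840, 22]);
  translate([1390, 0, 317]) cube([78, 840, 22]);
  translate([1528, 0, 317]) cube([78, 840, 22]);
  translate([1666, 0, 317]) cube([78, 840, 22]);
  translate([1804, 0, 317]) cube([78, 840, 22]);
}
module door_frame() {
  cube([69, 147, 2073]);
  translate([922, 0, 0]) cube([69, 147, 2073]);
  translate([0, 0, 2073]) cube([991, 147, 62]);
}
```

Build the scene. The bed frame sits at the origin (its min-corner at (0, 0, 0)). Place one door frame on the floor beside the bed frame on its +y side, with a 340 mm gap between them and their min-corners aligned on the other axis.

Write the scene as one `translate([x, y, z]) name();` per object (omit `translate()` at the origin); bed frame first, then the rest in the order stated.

bed_frame();
translate([0, 1180, 0]) door_frame();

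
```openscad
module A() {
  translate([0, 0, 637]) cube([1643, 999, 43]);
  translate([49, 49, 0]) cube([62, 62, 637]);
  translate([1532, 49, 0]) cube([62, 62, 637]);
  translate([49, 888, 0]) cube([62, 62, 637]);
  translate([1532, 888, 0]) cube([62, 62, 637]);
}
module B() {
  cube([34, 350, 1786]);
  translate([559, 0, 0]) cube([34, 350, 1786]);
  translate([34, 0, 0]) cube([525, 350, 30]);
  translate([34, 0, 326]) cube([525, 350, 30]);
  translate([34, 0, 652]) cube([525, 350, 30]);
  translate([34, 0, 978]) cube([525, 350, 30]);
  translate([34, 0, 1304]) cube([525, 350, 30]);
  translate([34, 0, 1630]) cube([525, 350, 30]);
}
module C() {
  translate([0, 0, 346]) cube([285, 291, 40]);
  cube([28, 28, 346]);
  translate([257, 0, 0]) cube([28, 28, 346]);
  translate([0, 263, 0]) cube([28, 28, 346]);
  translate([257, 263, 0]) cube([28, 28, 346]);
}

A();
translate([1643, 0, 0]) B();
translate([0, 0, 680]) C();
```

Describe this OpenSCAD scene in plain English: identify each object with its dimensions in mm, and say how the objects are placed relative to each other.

A is a table: top 1643 mm (x) × 999 mm (y), 43 mm thick, upper face at z = 680 mm, on four 62×62 mm square legs, each inset 49 mm from the nearest pair of top edges, running from z = 0 to the bottom of the top.

B is an open bookshelf. Two side panels, each 34 mm thick, 350 mm deep and 1786 mm tall, stand 593 mm apart (outside-to-outside). Between them sit 6 shelves, each 30 mm thick and 350 mm deep, spanning the full gap between the sides. The bottom shelf rests on the floor (its underside at z = 0) and the clear gap between one shelf's top and the next shelf's underside is 296 mm.

C is a four-legged stool. The seat is a 285×291×40 mm slab whose top surface is at z = 386 mm; four square legs, each 28×28 mm in cross-section, run from the floor (z = 0) to the underside of the seat, each flush with a corner of the seat.

The bookshelf is against the table's +x side, with their −y faces flush. The stool is on top of the table.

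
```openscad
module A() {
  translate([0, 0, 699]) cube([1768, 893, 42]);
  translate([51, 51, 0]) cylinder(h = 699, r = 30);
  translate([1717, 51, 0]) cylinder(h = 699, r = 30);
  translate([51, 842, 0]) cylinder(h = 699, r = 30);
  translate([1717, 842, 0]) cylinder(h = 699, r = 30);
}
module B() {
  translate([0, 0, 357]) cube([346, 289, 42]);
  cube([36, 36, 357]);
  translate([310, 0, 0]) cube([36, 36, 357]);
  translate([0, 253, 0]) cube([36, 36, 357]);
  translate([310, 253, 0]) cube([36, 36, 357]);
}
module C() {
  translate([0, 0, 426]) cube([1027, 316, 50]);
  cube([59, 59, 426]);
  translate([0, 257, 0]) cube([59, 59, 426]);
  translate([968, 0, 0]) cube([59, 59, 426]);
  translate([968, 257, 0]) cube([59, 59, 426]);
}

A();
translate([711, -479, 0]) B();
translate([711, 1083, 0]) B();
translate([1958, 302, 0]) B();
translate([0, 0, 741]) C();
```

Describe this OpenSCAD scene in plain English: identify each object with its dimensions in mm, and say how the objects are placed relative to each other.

A is a table with a 1768×893 mm rectangular top, 42 mm thick, top surface at z = 741 mm, supported by four round legs of 60 mm diameter, each leg's bounding box inset 21 mm from the nearest pair of top edges, running from the floor.

B is a four-legged stool. The seat is 346×289 mm, 42 mm thick, top at z = 399 mm. It stands on four square legs, each 36×36 mm in cross-section, from z = 0 to the seat underside, each flush with a corner of the seat.

C is a long wooden bench with a 1027 mm (x) × 316 mm (y) seat, 50 mm thick, its top surface 476 mm above the floor. Four 59 mm square legs at the seat corners, flush with the edges, run from z = 0 to the seat underside.

Three stools sit around the table at the −y, +y, +x sides. The bench is on top of the table.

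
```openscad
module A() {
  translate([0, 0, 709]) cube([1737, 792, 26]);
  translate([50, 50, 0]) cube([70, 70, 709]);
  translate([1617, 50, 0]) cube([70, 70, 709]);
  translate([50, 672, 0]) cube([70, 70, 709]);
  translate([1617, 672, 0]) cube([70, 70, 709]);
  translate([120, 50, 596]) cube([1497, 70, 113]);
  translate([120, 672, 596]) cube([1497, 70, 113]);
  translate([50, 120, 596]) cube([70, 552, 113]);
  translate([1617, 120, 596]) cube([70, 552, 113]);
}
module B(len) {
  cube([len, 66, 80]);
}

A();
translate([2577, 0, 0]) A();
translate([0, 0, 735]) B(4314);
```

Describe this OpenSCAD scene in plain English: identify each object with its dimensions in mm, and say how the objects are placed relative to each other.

A is a table with a 1737×792 mm rectangular top, 26 mm thick, top surface at z = 735 mm, supported by four 70×70 mm square legs, each inset 50 mm from the nearest pair of top edges, running from the floor. Four apron rails, 70 mm thick and 113 mm tall, run between adjacent legs with their top edges flush with the underside of the top and their outer faces flush with the legs' outer faces.

B is a rectangular beam 4314 mm long (x), 66 mm deep (y), 80 mm thick (z).

The beam spans the tops of two tables placed 840 mm apart, resting at z = 735 mm.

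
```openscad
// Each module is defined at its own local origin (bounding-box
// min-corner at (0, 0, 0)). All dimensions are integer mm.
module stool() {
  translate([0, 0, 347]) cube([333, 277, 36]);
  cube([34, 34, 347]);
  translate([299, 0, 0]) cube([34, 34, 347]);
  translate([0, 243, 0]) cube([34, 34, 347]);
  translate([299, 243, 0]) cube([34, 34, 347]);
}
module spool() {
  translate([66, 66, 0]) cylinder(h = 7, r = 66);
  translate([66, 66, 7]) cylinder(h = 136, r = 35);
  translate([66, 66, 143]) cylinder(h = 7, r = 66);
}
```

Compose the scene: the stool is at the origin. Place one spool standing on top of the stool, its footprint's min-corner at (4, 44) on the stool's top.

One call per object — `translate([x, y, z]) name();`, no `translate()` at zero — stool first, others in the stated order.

stool();
translate([4, 44, 383]) spool();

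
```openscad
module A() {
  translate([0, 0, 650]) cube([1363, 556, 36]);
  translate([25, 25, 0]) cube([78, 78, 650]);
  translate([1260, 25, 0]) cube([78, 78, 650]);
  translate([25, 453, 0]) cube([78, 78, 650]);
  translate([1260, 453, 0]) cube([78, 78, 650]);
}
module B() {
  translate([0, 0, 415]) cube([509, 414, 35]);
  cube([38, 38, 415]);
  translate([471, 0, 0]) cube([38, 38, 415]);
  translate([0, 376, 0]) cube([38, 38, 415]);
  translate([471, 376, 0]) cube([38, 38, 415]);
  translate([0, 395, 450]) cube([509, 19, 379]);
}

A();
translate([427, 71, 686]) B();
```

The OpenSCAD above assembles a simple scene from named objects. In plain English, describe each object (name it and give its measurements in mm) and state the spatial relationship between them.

A is a table with a 1363×556 mm rectangular top, 36 mm thick, top surface at z = 686 mm, supported by four 78×78 mm square legs, each inset 25 mm from the nearest pair of top edges, running from the floor.

B is a chair: 509×414 mm seat, 35 mm thick, top at z = 450 mm, on four 38 mm square corner legs flush with the seat edges. A 19 mm thick backrest slab spans the full seat width, extending 379 mm above the seat top, its back face flush with the seat's +y edge.

The chair is on top of the table, centred.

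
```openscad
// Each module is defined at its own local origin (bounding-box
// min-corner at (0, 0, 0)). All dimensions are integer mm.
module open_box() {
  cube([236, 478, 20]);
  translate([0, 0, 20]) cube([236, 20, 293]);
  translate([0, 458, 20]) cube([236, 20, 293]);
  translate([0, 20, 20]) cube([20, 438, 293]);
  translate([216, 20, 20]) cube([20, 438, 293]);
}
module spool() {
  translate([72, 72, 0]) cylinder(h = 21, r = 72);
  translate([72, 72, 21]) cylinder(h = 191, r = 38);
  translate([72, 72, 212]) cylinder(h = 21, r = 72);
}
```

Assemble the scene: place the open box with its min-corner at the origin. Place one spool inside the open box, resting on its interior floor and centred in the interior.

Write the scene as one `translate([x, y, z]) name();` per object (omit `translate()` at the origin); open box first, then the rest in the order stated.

open_box();
translate([46, 167, 20]) spool();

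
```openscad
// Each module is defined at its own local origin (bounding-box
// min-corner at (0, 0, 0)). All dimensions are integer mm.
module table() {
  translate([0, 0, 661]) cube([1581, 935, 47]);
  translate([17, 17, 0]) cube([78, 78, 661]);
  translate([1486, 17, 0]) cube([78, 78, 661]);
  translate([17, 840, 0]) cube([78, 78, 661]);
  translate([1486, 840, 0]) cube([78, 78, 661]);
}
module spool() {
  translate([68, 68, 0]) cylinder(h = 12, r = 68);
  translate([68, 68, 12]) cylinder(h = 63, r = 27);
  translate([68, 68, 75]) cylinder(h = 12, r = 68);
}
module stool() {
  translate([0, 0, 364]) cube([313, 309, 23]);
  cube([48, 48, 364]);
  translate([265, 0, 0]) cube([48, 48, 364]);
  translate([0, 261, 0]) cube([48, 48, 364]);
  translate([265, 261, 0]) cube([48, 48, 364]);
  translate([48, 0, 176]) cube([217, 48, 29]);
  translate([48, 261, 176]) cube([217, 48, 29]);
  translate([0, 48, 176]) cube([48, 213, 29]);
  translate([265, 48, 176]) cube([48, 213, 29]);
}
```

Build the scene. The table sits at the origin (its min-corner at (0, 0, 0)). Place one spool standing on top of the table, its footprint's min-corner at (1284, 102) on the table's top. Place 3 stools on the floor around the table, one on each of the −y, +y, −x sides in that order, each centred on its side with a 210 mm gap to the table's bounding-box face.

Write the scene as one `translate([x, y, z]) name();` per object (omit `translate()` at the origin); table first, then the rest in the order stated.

table();
translate([1284, 102, 708]) spool();
translate([634, -519, 0]) stool();
translate([634, 1145, 0]) stool();
translate([-523, 313, 0]) stool();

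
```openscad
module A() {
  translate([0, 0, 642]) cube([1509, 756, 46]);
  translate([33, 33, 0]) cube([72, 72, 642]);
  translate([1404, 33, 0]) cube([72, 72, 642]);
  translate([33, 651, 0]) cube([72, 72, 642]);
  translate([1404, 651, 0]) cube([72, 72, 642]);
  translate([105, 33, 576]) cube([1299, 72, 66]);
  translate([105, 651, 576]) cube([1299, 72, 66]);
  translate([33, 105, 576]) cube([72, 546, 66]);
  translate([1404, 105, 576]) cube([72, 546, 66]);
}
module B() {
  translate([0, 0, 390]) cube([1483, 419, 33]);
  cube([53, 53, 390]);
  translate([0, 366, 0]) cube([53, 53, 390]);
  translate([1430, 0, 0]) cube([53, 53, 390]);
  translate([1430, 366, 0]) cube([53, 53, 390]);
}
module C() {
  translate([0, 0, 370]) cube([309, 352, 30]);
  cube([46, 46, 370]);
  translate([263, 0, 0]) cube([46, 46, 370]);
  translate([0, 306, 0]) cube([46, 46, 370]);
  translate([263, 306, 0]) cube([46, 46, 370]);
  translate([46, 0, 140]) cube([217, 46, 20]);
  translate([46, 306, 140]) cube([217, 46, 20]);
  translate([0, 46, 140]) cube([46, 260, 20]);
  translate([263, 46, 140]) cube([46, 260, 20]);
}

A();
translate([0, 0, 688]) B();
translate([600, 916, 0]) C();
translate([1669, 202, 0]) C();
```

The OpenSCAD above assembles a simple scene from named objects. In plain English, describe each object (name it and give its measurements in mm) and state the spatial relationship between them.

A is a table with a 1509×756 mm rectangular top, 46 mm thick, top surface at z = 688 mm, supported by four 72×72 mm square legs, each inset 33 mm from the nearest pair of top edges, running from the floor. Four apron rails, 72 mm thick and 66 mm tall, run between adjacent legs with their top edges flush with the underside of the top and their outer faces flush with the legs' outer faces.

B is a long wooden bench with a 1483 mm (x) × 419 mm (y) seat, 33 mm thick, its top surface 423 mm above the floor. Four 53 mm square legs at the seat corners, flush with the edges, run from z = 0 to the seat underside.

C is a four-legged stool. The seat is a 309×352×30 mm slab whose top surface is at z = 400 mm; four square legs, each 46×46 mm in cross-section, run from the floor (z = 0) to the underside of the seat, each flush with a corner of the seat. Four stretchers, 46 mm wide and 20 mm tall, connect adjacent legs with their undersides at z = 140 mm, each running between the inner faces of the legs it joins and aligned with the legs' outer faces on the other axis.

The bench is on top of the table. Two stools sit around the table at the +y, +x sides.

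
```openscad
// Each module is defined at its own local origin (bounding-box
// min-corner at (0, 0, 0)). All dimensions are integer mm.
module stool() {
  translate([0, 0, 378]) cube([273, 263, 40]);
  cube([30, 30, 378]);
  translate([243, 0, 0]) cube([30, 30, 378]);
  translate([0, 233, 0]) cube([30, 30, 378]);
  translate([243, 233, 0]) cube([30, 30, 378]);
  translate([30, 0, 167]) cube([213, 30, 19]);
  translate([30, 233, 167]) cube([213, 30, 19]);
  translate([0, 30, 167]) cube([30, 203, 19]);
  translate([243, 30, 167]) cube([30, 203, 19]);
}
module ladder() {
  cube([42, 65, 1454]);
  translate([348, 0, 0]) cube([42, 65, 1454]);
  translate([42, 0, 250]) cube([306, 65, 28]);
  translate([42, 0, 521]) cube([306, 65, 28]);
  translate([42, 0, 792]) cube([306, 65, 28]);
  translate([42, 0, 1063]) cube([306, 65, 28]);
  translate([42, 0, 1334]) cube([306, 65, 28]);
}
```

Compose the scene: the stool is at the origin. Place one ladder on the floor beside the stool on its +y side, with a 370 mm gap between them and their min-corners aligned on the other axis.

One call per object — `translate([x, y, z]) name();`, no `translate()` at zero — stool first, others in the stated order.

stool();
translate([0, 633, 0]) ladder();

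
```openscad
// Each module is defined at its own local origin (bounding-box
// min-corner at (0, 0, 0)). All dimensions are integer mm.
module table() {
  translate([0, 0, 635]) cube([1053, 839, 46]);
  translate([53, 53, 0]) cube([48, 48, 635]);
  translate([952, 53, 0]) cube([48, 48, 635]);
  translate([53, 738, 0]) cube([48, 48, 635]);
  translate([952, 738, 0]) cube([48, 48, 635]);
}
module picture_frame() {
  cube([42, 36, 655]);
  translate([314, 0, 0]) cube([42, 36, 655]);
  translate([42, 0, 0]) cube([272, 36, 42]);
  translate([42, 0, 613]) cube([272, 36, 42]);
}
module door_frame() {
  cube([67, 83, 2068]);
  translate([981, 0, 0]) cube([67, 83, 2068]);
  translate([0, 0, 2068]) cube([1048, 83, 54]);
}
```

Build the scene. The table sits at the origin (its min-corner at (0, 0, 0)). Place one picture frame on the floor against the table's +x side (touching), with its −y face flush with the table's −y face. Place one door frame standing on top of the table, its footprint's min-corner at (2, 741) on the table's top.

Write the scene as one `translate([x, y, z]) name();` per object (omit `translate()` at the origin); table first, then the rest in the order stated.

table();
translate([1053, 0, 0]) picture_frame();
translate([2, 741, 681]) door_frame();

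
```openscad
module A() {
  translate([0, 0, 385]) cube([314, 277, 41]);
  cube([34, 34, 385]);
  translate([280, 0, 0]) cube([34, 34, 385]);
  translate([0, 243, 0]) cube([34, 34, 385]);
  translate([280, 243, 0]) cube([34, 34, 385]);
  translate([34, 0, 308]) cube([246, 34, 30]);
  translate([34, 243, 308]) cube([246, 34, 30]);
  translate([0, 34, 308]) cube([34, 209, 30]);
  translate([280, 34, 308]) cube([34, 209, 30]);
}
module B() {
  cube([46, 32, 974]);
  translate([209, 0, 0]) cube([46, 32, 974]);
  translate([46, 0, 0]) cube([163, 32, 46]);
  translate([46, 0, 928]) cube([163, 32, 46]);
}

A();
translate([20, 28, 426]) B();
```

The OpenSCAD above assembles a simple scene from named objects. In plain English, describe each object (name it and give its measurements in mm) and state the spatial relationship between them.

A is a simple wooden stool: a rectangular seat 314 mm (x) by 277 mm (y), 41 mm thick, top face at z = 426 mm, on four square legs, each 34×34 mm in cross-section. The legs rest on z = 0, each flush with a corner of the seat. Four stretchers, 34 mm wide and 30 mm tall, connect adjacent legs with their undersides at z = 308 mm, each running between the inner faces of the legs it joins and aligned with the legs' outer faces on the other axis.

B is a picture frame with a 163×882 mm rectangular opening (x by z) and a uniform 46 mm border on every side. Frame depth is 32 mm along y. It is built from two vertical stiles running the full outside height and two horizontal rails spanning the gap between the stiles.

The picture frame is on top of the stool.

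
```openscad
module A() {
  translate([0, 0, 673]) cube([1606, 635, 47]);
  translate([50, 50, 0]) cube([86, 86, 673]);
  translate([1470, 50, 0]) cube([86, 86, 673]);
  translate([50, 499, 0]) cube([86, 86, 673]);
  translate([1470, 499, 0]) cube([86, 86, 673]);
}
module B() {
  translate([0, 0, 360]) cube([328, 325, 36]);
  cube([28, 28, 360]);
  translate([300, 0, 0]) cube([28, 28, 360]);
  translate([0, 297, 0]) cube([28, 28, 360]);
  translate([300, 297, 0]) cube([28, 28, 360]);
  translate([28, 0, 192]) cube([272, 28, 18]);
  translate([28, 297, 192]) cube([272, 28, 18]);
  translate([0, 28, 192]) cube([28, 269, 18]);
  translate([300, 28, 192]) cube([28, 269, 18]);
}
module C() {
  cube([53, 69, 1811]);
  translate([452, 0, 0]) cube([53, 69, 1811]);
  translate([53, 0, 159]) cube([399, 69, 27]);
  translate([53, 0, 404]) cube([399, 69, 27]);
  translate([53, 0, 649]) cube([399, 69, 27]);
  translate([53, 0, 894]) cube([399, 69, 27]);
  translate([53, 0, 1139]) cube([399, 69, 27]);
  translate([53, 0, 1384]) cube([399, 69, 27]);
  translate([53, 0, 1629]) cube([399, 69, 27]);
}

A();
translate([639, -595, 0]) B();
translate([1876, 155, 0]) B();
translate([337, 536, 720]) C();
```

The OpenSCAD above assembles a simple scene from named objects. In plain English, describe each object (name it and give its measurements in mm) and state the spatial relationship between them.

A is a rectangular dining table. The top is 1606×635×47 mm with its upper surface at z = 720 mm. It stands on four 86×86 mm square legs, each inset 50 mm from the nearest pair of top edges, running from the floor to the underside of the top.

B is a four-legged stool. The seat is 328×325 mm, 36 mm thick, top at z = 396 mm. It stands on four square legs, each 28×28 mm in cross-section, from z = 0 to the seat underside, each flush with a corner of the seat. Four stretchers, 28 mm wide and 18 mm tall, connect adjacent legs with their undersides at z = 192 mm, each running between the inner faces of the legs it joins and aligned with the legs' outer faces on the other axis.

C is a straight ladder. Two 53×69 mm vertical rails, 1811 mm tall, stand 505 mm apart (outside-to-outside) with their front faces coplanar on the −y side. 7 rungs, each 69 mm deep and 27 mm tall, span between the inner faces of the rails, front faces flush with the rails. The lowest rung's underside is at z = 159 mm and rungs are spaced 245 mm apart (underside to underside).

Two stools sit around the table at the −y, +x sides. The ladder is on top of the table.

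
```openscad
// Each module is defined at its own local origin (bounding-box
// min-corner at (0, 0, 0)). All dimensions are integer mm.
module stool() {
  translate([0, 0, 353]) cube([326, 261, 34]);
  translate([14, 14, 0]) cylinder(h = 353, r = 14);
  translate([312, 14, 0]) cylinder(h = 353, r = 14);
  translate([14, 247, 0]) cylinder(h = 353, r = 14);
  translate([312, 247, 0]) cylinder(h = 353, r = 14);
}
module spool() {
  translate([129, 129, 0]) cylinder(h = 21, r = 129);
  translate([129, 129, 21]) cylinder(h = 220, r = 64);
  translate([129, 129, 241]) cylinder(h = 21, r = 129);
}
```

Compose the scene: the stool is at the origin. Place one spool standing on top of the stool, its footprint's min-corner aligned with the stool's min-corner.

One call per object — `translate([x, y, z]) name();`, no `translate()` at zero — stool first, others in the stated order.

stool();
translate([0, 0, 387]) spool();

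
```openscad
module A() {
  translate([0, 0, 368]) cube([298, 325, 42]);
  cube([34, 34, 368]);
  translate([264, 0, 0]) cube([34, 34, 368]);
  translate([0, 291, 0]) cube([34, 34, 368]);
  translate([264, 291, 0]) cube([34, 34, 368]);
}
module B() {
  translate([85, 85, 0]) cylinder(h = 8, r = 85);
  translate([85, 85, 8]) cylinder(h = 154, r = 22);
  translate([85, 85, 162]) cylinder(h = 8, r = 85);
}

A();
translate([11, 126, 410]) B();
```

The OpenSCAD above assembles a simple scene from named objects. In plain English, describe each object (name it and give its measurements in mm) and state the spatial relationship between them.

A is a simple wooden stool: a rectangular seat 298 mm (x) by 325 mm (y), 42 mm thick, top face at z = 410 mm, on four square legs, each 34×34 mm in cross-section. The legs rest on z = 0, each flush with a corner of the seat.

B is a spool: two coaxial disc flanges of radius 85 mm and thickness 8 mm, joined by a core cylinder of radius 22 mm and height 154 mm. The lower flange rests on z = 0 and the three cylinders share a vertical axis.

The spool is on top of the stool.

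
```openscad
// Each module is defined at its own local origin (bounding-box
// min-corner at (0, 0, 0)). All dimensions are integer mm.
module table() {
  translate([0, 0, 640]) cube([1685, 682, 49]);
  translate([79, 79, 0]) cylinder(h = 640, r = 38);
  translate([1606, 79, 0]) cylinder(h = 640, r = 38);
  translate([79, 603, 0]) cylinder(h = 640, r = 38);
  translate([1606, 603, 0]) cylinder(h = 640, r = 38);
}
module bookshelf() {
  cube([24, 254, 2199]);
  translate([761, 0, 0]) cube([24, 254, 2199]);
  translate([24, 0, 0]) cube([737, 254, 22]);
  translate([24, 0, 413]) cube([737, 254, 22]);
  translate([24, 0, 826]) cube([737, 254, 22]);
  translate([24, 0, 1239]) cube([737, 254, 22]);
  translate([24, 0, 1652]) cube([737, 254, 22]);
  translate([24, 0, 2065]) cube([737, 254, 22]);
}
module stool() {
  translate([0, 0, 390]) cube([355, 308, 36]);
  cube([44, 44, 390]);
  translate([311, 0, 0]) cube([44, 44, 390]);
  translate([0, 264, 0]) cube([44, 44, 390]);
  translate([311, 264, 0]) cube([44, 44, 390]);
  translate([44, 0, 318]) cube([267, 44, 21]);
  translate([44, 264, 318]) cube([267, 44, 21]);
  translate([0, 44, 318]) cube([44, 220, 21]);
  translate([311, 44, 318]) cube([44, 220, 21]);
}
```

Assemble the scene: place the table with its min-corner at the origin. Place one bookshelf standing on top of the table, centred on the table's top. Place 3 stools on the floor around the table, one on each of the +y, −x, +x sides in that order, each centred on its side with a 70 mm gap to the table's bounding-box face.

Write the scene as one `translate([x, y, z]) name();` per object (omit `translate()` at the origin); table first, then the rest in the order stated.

table();
translate([450, 214, 689]) bookshelf();
translate([665, 752, 0]) stool();
translate([-425, 187, 0]) stool();
translate([1755, 187, 0]) stool();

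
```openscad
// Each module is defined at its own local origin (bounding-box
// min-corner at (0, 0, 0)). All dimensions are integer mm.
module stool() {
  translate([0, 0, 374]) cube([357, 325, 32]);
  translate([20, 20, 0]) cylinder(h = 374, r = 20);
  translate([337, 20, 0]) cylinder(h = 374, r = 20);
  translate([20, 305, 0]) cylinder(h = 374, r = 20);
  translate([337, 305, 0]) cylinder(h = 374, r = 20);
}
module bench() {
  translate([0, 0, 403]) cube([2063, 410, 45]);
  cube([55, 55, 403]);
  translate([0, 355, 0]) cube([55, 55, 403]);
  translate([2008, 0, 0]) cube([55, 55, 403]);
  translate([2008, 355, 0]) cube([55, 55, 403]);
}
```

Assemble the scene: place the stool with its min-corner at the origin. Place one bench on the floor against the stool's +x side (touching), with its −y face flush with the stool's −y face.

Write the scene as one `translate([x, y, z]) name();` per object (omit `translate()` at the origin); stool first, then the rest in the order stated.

stool();
translate([357, 0, 0]) bench();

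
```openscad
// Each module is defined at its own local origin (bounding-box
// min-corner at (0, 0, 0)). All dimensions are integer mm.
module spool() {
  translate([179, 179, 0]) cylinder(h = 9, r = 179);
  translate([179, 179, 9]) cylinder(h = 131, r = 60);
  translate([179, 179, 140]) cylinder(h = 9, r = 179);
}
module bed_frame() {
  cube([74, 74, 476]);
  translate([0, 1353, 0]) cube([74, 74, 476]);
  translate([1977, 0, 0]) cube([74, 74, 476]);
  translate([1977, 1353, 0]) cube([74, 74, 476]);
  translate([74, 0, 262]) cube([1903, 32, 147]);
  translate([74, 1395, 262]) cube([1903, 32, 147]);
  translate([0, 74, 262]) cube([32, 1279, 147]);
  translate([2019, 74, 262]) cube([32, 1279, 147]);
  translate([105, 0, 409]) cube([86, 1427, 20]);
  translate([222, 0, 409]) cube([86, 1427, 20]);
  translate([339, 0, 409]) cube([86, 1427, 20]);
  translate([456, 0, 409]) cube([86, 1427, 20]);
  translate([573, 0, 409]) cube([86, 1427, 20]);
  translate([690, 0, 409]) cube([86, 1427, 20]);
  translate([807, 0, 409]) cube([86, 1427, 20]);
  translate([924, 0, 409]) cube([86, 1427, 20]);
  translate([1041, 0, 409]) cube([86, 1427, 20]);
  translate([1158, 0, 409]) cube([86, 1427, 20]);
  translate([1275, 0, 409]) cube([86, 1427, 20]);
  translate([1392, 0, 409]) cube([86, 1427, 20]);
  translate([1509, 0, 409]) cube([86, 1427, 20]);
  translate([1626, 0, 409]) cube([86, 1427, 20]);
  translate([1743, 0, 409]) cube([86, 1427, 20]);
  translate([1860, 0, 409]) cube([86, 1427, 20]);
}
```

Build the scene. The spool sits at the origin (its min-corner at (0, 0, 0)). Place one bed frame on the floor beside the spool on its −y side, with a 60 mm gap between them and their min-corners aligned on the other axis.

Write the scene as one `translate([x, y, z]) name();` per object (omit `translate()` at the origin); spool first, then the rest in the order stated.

spool();
translate([0, -1487, 0]) bed_frame();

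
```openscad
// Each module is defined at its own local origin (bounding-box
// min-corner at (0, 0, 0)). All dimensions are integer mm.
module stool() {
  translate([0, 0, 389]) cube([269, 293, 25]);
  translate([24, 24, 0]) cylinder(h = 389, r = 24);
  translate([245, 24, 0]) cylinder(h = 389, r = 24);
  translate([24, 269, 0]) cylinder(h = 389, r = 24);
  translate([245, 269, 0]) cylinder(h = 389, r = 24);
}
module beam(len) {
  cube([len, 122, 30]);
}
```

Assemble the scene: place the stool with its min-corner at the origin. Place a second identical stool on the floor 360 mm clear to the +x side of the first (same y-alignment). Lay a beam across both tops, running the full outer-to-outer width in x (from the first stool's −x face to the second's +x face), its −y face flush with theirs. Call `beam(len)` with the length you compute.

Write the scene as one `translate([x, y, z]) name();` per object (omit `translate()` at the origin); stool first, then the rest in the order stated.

stool();
translate([629, 0, 0]) stool();
translate([0, 0, 414]) beam(898);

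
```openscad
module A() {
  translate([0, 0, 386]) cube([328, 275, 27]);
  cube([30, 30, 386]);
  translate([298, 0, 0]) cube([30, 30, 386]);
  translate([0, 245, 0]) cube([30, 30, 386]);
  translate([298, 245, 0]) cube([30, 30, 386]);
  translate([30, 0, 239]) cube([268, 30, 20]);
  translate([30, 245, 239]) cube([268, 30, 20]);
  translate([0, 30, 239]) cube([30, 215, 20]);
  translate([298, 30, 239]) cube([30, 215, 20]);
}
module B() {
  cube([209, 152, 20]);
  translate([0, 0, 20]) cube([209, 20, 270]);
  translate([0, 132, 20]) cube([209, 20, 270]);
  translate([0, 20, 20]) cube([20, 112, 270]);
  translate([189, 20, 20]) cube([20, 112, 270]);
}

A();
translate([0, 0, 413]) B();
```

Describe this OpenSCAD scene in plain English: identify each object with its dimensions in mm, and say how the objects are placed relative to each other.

A is a four-legged stool. The seat is 328×275 mm, 27 mm thick, top at z = 413 mm. It stands on four square legs, each 30×30 mm in cross-section, from z = 0 to the seat underside, each flush with a corner of the seat. Four stretchers, 30 mm wide and 20 mm tall, connect adjacent legs with their undersides at z = 239 mm, each running between the inner faces of the legs it joins and aligned with the legs' outer faces on the other axis.

B is an open-topped rectangular box: outside dimensions 209×152×290 mm, with a uniform wall and base thickness of 20 mm. The base is a full 209×152 slab on the floor; four walls sit on top of the base. The front and back walls (the −y and +y sides) span the full width; the two side walls fit between them.

The open box is on top of the stool.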